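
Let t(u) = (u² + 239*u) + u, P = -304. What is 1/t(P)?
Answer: 1/19456 ≈ 5.1398e-5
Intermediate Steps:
t(u) = u² + 240*u
1/t(P) = 1/(-304*(240 - 304)) = 1/(-304*(-64)) = 1/19456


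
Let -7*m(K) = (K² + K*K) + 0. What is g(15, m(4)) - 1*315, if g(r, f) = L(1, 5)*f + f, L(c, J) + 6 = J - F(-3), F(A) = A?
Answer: -2301/7 ≈ -328.71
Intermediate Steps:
m(K) = -2*K²/7 (m(K) = -((K² + K*K) + 0)/7 = -((K² + K²) + 0)/7 = -(2*K² + 0)/7 = -2*K²/7)
L(c, J) = -3 + J (L(c, J) = -6 + (J - 1*(-3)) = -6 + (J + 3) = -6 + (3 + J) = -3 + J)
g(r, f) = 3*f (g(r, f) = (-3 + 5)*f + f = 2*f + f = 3*f)
g(15, m(4)) - 1*315 = 3*(-2/7*4²) - 1*315 = 3*(-2/7*16) - 315 = 3*(-32/7) - 315 = -96/7 - 315 = -2301/7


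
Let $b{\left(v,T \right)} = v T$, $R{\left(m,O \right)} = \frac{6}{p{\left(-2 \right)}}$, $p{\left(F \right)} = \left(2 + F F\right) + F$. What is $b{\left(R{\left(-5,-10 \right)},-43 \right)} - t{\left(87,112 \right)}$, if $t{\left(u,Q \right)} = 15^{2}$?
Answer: $- \frac{579}{2} \approx -289.5$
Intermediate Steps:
$t{\left(u,Q \right)} = 225$
$p{\left(F \right)} = 2 + F + F^{2}$ ($p{\left(F \right)} = \left(2 + F^{2}\right) + F = 2 + F + F^{2}$)
$R{\left(m,O \right)} = \frac{3}{2}$ ($R{\left(m,O \right)} = \frac{6}{2 - 2 + \left(-2\right)^{2}} = \frac{6}{2 - 2 + 4} = \frac{6}{4} = 6 \cdot \frac{1}{4} = \frac{3}{2}$)
$b{\left(v,T \right)} = T v$
$b{\left(R{\left(-5,-10 \right)},-43 \right)} - t{\left(87,112 \right)} = \left(-43\right) \frac{3}{2} - 225 = - \frac{129}{2} - 225 = - \frac{579}{2}$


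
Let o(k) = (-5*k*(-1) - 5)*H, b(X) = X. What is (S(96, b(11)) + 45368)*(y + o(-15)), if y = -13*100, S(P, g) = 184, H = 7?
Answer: -84726720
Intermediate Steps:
y = -1300
o(k) = -35 + 35*k (o(k) = (-5*k*(-1) - 5)*7 = (5*k - 5)*7 = (-5 + 5*k)*7 = -35 + 35*k)
(S(96, b(11)) + 45368)*(y + o(-15)) = (184 + 45368)*(-1300 + (-35 + 35*(-15))) = 45552*(-1300 + (-35 - 525)) = 45552*(-1300 - 560) = 45552*(-1860) = -84726720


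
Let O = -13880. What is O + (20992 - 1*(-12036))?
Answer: 19148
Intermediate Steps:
O + (20992 - 1*(-12036)) = -13880 + (20992 - 1*(-12036)) = -13880 + (20992 + 12036) = -13880 + 33028 = 19148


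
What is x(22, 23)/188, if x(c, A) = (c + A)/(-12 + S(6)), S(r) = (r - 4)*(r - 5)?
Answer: -9/376 ≈ -0.023936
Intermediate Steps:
S(r) = (-5 + r)*(-4 + r) (S(r) = (-4 + r)*(-5 + r) = (-5 + r)*(-4 + r))
x(c, A) = -A/10 - c/10 (x(c, A) = (c + A)/(-12 + (20 + 6² - 9*6)) = (A + c)/(-12 + (20 + 36 - 54)) = (A + c)/(-12 + 2) = (A + c)/(-10) = (A + c)*(-⅒) = -A/10 - c/10)
x(22, 23)/188 = (-⅒*23 - ⅒*22)/188 = (-23/10 - 11/5)*(1/188) = -9/2*1/188 = -9/376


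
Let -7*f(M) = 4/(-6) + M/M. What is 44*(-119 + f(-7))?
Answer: -110000/21 ≈ -5238.1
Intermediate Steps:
f(M) = -1/21 (f(M) = -(4/(-6) + M/M)/7 = -(4*(-⅙) + 1)/7 = -(-⅔ + 1)/7 = -⅐*⅓ = -1/21)
44*(-119 + f(-7)) = 44*(-119 - 1/21) = 44*(-2500/21) = -110000/21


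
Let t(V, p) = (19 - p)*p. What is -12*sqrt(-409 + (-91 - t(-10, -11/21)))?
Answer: -4*I*sqrt(215990)/7 ≈ -265.57*I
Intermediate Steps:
t(V, p) = p*(19 - p)
-12*sqrt(-409 + (-91 - t(-10, -11/21))) = -12*sqrt(-409 + (-91 - (-11/21)*(19 - (-11)/21))) = -12*sqrt(-409 + (-91 - (-11*1/21)*(19 - (-11)/21))) = -12*sqrt(-409 + (-91 - (-11)*(19 - 1*(-11/21))/21)) = -12*sqrt(-409 + (-91 - (-11)*(19 + 11/21)/21)) = -12*sqrt(-409 + (-91 - (-11)*410/(21*21))) = -12*sqrt(-409 + (-91 - 1*(-4510/441))) = -12*sqrt(-409 + (-91 + 4510/441)) = -12*sqrt(-409 - 35621/441) = -4*I*sqrt(215990)/7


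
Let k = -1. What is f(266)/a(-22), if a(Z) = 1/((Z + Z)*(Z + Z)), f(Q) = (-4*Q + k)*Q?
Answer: -548449440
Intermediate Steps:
f(Q) = Q*(-1 - 4*Q) (f(Q) = (-4*Q - 1)*Q = (-1 - 4*Q)*Q = Q*(-1 - 4*Q))
a(Z) = 1/(4*Z²) (a(Z) = 1/((2*Z)*(2*Z)) = 1/(4*Z²))
f(266)/a(-22) = (-1*266*(1 + 4*266))/(((¼)/(-22)²)) = (-1*266*(1 + 1064))/(((¼)*(1/484))) = (-1*266*1065)/(1/1936) = -283290*1936 = -548449440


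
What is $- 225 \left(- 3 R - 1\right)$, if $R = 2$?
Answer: $1575$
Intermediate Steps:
$- 225 \left(- 3 R - 1\right) = - 225 \left(\left(-3\right) 2 - 1\right) = - 225 \left(-6 - 1\right) = \left(-225\right) \left(-7\right) = 1575$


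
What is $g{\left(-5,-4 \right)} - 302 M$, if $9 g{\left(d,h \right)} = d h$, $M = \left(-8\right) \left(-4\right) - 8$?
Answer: $- \frac{65212}{9} \approx -7245.8$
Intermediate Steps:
$M = 24$ ($M = 32 - 8 = 24$)
$g{\left(d,h \right)} = \frac{d h}{9}$
$g{\left(-5,-4 \right)} - 302 M = \frac{1}{9} \left(-5\right) \left(-4\right) - 7248 = \frac{20}{9} - 7248 = - \frac{65212}{9}$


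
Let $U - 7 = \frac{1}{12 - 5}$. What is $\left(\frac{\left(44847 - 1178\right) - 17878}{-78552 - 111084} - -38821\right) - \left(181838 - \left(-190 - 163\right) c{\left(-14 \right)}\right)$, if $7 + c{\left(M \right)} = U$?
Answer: $- \frac{63305108243}{442484} \approx -1.4307 \cdot 10^{5}$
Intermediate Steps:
$U = \frac{50}{7}$ ($U = 7 + \frac{1}{12 - 5} = 7 + \frac{1}{7} = \frac{50}{7} \approx 7.1429$)
$c{\left(M \right)} = \frac{1}{7}$ ($c{\left(M \right)} = -7 + \frac{50}{7} = \frac{1}{7}$)
$\left(\frac{\left(44847 - 1178\right) - 17878}{-78552 - 111084} - -38821\right) - \left(181838 - \left(-190 - 163\right) c{\left(-14 \right)}\right) = \left(\frac{\left(44847 - 1178\right) - 17878}{-78552 - 111084} - -38821\right) - \left(181838 - \left(-190 - 163\right) \frac{1}{7}\right) = \left(\frac{43669 - 17878}{-189636} + 38821\right) - \left(181838 - \left(-353\right) \frac{1}{7}\right) = \left(25791 \left(- \frac{1}{189636}\right) + 38821\right) - \left(181838 - - \frac{353}{7}\right) = \left(- \frac{8597}{63212} + 38821\right) - \left(181838 + \frac{353}{7}\right) = \frac{2453944455}{63212} - \frac{1273219}{7} = - \frac{63305108243}{442484}$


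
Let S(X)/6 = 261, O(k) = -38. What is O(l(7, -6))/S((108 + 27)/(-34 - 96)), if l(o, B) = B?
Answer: -19/783 ≈ -0.024266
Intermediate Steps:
S(X) = 1566 (S(X) = 6*261 = 1566)
O(l(7, -6))/S((108 + 27)/(-34 - 96)) = -38/1566 = -38*1/1566 = -19/783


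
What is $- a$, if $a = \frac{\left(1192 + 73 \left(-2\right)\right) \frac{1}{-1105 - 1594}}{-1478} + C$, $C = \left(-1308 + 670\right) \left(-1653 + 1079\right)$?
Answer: $- \frac{730432173455}{1994561} \approx -3.6621 \cdot 10^{5}$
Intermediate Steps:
$C = 366212$ ($C = \left(-638\right) \left(-574\right) = 366212$)
$a = \frac{730432173455}{1994561}$ ($a = \frac{\left(1192 + 73 \left(-2\right)\right) \frac{1}{-1105 - 1594}}{-1478} + 366212 = \frac{1192 - 146}{-2699} \left(- \frac{1}{1478}\right) + 366212 = 1046 \left(- \frac{1}{2699}\right) \left(- \frac{1}{1478}\right) + 366212 = \left(- \frac{1046}{2699}\right) \left(- \frac{1}{1478}\right) + 366212 = \frac{523}{1994561} + 366212 = \frac{730432173455}{1994561} \approx 3.6621 \cdot 10^{5}$)
$- a = \left(-1\right) \frac{730432173455}{1994561} = - \frac{730432173455}{1994561}$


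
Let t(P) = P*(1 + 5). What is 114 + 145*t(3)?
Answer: 2724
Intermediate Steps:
t(P) = 6*P (t(P) = P*6 = 6*P)
114 + 145*t(3) = 114 + 145*(6*3) = 114 + 145*18 = 114 + 2610 = 2724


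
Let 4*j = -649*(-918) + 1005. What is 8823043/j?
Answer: 35292172/596787 ≈ 59.137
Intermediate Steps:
j = 596787/4 (j = (-649*(-918) + 1005)/4 = (595782 + 1005)/4 = (¼)*596787 = 596787/4 ≈ 1.4920e+5)
8823043/j = 8823043/(596787/4) = 8823043*(4/596787) = 35292172/596787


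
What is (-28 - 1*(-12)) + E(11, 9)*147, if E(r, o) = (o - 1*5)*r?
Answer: 6452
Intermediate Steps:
E(r, o) = r*(-5 + o) (E(r, o) = (o - 5)*r = (-5 + o)*r = r*(-5 + o))
(-28 - 1*(-12)) + E(11, 9)*147 = (-28 - 1*(-12)) + (11*(-5 + 9))*147 = (-28 + 12) + (11*4)*147 = -16 + 44*147 = -16 + 6468 = 6452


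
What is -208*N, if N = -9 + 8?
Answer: 208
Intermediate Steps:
N = -1
-208*N = -208*(-1) = 208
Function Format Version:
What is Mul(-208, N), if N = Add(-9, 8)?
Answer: 208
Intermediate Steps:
N = -1
Mul(-208, N) = Mul(-208, -1) = 208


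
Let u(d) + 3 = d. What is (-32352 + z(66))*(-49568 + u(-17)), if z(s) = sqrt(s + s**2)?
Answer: 1604270976 - 49588*sqrt(4422) ≈ 1.6010e+9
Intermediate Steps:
u(d) = -3 + d
(-32352 + z(66))*(-49568 + u(-17)) = (-32352 + sqrt(66*(1 + 66)))*(-49568 + (-3 - 17)) = (-32352 + sqrt(66*67))*(-49568 - 20) = (-32352 + sqrt(4422))*(-49588) = 1604270976 - 49588*sqrt(4422)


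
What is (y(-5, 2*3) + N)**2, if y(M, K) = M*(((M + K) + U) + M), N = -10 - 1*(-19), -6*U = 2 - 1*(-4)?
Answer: 1156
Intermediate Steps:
U = -1 (U = -(2 - 1*(-4))/6 = -(2 + 4)/6 = -1/6*6 = -1)
N = 9 (N = -10 + 19 = 9)
y(M, K) = M*(-1 + K + 2*M) (y(M, K) = M*(((M + K) - 1) + M) = M*(((K + M) - 1) + M) = M*((-1 + K + M) + M) = M*(-1 + K + 2*M))
(y(-5, 2*3) + N)**2 = (-5*(-1 + 2*3 + 2*(-5)) + 9)**2 = (-5*(-1 + 6 - 10) + 9)**2 = (-5*(-5) + 9)**2 = (25 + 9)**2 = 34**2 = 1156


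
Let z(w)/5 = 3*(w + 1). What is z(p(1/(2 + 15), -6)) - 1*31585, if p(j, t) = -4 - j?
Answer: -537725/17 ≈ -31631.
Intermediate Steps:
z(w) = 15 + 15*w (z(w) = 5*(3*(w + 1)) = 5*(3*(1 + w)) = 5*(3 + 3*w) = 15 + 15*w)
z(p(1/(2 + 15), -6)) - 1*31585 = (15 + 15*(-4 - 1/(2 + 15))) - 1*31585 = (15 + 15*(-4 - 1/17)) - 31585 = (15 + 15*(-69/17)) - 31585 = (15 - 1035/17) - 31585 = -780/17 - 31585 = -537725/17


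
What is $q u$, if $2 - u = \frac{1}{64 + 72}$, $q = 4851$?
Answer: $\frac{1314621}{136} \approx 9666.3$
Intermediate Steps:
$u = \frac{271}{136}$ ($u = 2 - \frac{1}{64 + 72} = 2 - \frac{1}{136} = \frac{271}{136} \approx 1.9926$)
$q u = 4851 \cdot \frac{271}{136} = \frac{1314621}{136}$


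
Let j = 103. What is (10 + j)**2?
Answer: 12769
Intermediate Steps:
(10 + j)**2 = (10 + 103)**2 = 113**2 = 12769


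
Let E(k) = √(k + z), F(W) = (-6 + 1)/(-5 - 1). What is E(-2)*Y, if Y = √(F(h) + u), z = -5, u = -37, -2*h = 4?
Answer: -7*√186/6 ≈ -15.911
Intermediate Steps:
h = -2 (h = -½*4 = -2)
F(W) = ⅚ (F(W) = -5/(-6) = -5*(-⅙) = ⅚)
E(k) = √(-5 + k) (E(k) = √(k - 5) = √(-5 + k))
Y = I*√1302/6 (Y = √(⅚ - 37) = √(-217/6) = I*√1302/6 ≈ 6.0139*I)
E(-2)*Y = √(-5 - 2)*(I*√1302/6) = √(-7)*(I*√1302/6) = (I*√7)*(I*√1302/6) = -7*√186/6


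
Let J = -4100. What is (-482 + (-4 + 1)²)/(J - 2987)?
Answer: 473/7087 ≈ 0.066742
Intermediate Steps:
(-482 + (-4 + 1)²)/(J - 2987) = (-482 + (-4 + 1)²)/(-4100 - 2987) = (-482 + (-3)²)/(-7087) = (-482 + 9)*(-1/7087) = -473*(-1/7087) = 473/7087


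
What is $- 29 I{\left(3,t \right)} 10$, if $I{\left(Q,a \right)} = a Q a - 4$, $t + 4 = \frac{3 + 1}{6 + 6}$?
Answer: $- \frac{31610}{3} \approx -10537.0$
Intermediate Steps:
$t = - \frac{11}{3}$ ($t = -4 + \frac{3 + 1}{6 + 6} = -4 + \frac{4}{12} = -4 + 4 \cdot \frac{1}{12} = -4 + \frac{1}{3} = - \frac{11}{3} \approx -3.6667$)
$I{\left(Q,a \right)} = -4 + Q a^{2}$ ($I{\left(Q,a \right)} = Q a a - 4 = Q a^{2} - 4 = -4 + Q a^{2}$)
$- 29 I{\left(3,t \right)} 10 = - 29 \left(-4 + 3 \left(- \frac{11}{3}\right)^{2}\right) 10 = - 29 \left(-4 + 3 \cdot \frac{121}{9}\right) 10 = - 29 \left(-4 + \frac{121}{3}\right) 10 = \left(-29\right) \frac{109}{3} \cdot 10 = \left(- \frac{3161}{3}\right) 10 = - \frac{31610}{3}$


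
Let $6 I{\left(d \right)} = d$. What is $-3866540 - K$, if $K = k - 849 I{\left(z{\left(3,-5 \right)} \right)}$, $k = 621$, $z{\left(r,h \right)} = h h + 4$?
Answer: $- \frac{7726115}{2} \approx -3.8631 \cdot 10^{6}$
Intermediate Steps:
$z{\left(r,h \right)} = 4 + h^{2}$ ($z{\left(r,h \right)} = h^{2} + 4 = 4 + h^{2}$)
$I{\left(d \right)} = \frac{d}{6}$
$K = - \frac{6965}{2}$ ($K = 621 - 849 \frac{4 + \left(-5\right)^{2}}{6} = 621 - 849 \frac{4 + 25}{6} = 621 - 849 \cdot \frac{1}{6} \cdot 29 = 621 - \frac{8207}{2} = - \frac{6965}{2} \approx -3482.5$)
$-3866540 - K = -3866540 - - \frac{6965}{2} = -3866540 + \frac{6965}{2} = - \frac{7726115}{2}$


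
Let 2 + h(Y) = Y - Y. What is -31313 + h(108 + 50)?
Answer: -31315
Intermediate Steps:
h(Y) = -2 (h(Y) = -2 + (Y - Y) = -2 + 0 = -2)
-31313 + h(108 + 50) = -31313 - 2 = -31315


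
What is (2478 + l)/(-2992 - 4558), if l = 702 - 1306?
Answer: -937/3775 ≈ -0.24821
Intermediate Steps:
l = -604
(2478 + l)/(-2992 - 4558) = (2478 - 604)/(-2992 - 4558) = 1874/(-7550) = 1874*(-1/7550) = -937/3775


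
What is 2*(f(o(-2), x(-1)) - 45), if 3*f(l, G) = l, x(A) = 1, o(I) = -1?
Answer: -272/3 ≈ -90.667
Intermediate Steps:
f(l, G) = l/3
2*(f(o(-2), x(-1)) - 45) = 2*((⅓)*(-1) - 45) = 2*(-⅓ - 45) = 2*(-136/3) = -272/3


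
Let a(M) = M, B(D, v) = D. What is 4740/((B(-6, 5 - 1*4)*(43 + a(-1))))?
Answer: -395/21 ≈ -18.810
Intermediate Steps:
4740/((B(-6, 5 - 1*4)*(43 + a(-1)))) = 4740/((-6*(43 - 1))) = 4740/((-6*42)) = 4740/(-252) = 4740*(-1/252) = -395/21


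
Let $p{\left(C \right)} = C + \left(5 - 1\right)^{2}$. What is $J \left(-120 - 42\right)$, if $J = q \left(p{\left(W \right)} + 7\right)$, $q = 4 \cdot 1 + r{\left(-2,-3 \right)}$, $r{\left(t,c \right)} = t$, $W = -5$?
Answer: $-5832$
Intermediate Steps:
$q = 2$ ($q = 4 \cdot 1 - 2 = 4 - 2 = 2$)
$p{\left(C \right)} = 16 + C$ ($p{\left(C \right)} = C + 4^{2} = C + 16 = 16 + C$)
$J = 36$ ($J = 2 \left(\left(16 - 5\right) + 7\right) = 2 \left(11 + 7\right) = 2 \cdot 18 = 36$)
$J \left(-120 - 42\right) = 36 \left(-120 - 42\right) = 36 \left(-162\right) = -5832$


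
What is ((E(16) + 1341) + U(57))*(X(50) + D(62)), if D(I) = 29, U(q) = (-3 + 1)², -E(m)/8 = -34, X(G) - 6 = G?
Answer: 137445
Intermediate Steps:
X(G) = 6 + G
E(m) = 272 (E(m) = -8*(-34) = 272)
U(q) = 4 (U(q) = (-2)² = 4)
((E(16) + 1341) + U(57))*(X(50) + D(62)) = ((272 + 1341) + 4)*((6 + 50) + 29) = (1613 + 4)*(56 + 29) = 1617*85 = 137445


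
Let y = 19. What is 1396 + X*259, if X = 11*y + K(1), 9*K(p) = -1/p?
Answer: 499484/9 ≈ 55498.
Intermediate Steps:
K(p) = -1/(9*p) (K(p) = (-1/p)/9 = -1/(9*p))
X = 1880/9 (X = 11*19 - 1/9/1 = 209 - 1/9*1 = 209 - 1/9 = 1880/9 ≈ 208.89)
1396 + X*259 = 1396 + (1880/9)*259 = 1396 + 486920/9 = 499484/9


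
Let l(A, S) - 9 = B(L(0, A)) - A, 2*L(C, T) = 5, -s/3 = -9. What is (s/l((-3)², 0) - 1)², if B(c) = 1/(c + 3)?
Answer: 87025/4 ≈ 21756.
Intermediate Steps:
s = 27 (s = -3*(-9) = 27)
L(C, T) = 5/2 (L(C, T) = (½)*5 = 5/2)
B(c) = 1/(3 + c)
l(A, S) = 101/11 - A (l(A, S) = 9 + (1/(3 + 5/2) - A) = 9 + (1/(11/2) - A) = 9 + (2/11 - A) = 101/11 - A)
(s/l((-3)², 0) - 1)² = (27/(101/11 - 1*(-3)²) - 1)² = (27/(101/11 - 1*9) - 1)² = (27/(101/11 - 9) - 1)² = (27/(2/11) - 1)² = (27*(11/2) - 1)² = (297/2 - 1)² = (295/2)² = 87025/4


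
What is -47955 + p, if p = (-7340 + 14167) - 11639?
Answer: -52767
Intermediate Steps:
p = -4812 (p = 6827 - 11639 = -4812)
-47955 + p = -47955 - 4812 = -52767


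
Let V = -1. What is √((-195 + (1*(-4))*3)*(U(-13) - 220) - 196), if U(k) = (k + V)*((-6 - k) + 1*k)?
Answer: 2*√6989 ≈ 167.20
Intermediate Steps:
U(k) = 6 - 6*k (U(k) = (k - 1)*((-6 - k) + 1*k) = (-1 + k)*((-6 - k) + k) = (-1 + k)*(-6) = 6 - 6*k)
√((-195 + (1*(-4))*3)*(U(-13) - 220) - 196) = √((-195 + (1*(-4))*3)*((6 - 6*(-13)) - 220) - 196) = √((-195 - 4*3)*((6 + 78) - 220) - 196) = √((-195 - 12)*(84 - 220) - 196) = √(-207*(-136) - 196) = √(28152 - 196) = √27956 = 2*√6989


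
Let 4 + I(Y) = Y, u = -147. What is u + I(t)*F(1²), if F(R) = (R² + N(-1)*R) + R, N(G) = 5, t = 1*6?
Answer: -133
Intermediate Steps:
t = 6
F(R) = R² + 6*R (F(R) = (R² + 5*R) + R = R² + 6*R)
I(Y) = -4 + Y
u + I(t)*F(1²) = -147 + (-4 + 6)*(1²*(6 + 1²)) = -147 + 2*(1*(6 + 1)) = -147 + 2*(1*7) = -147 + 2*7 = -147 + 14 = -133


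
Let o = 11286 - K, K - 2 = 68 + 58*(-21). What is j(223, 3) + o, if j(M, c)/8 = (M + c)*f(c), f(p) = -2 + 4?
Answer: 16050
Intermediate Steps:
f(p) = 2
K = -1148 (K = 2 + (68 + 58*(-21)) = 2 + (68 - 1218) = 2 - 1150 = -1148)
j(M, c) = 16*M + 16*c (j(M, c) = 8*((M + c)*2) = 8*(2*M + 2*c) = 16*M + 16*c)
o = 12434 (o = 11286 - 1*(-1148) = 11286 + 1148 = 12434)
j(223, 3) + o = (16*223 + 16*3) + 12434 = (3568 + 48) + 12434 = 3616 + 12434 = 16050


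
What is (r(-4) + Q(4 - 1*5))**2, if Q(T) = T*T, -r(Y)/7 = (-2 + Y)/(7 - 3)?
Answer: 529/4 ≈ 132.25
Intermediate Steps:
r(Y) = 7/2 - 7*Y/4 (r(Y) = -7*(-2 + Y)/(7 - 3) = -7*(-2 + Y)/4 = -7*(-1/2 + Y/4) = 7/2 - 7*Y/4)
Q(T) = T**2
(r(-4) + Q(4 - 1*5))**2 = ((7/2 - 7/4*(-4)) + (4 - 1*5)**2)**2 = ((7/2 + 7) + (4 - 5)**2)**2 = (21/2 + (-1)**2)**2 = (21/2 + 1)**2 = (23/2)**2 = 529/4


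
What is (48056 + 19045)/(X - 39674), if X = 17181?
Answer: -67101/22493 ≈ -2.9832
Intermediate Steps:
(48056 + 19045)/(X - 39674) = (48056 + 19045)/(17181 - 39674) = 67101/(-22493) = 67101*(-1/22493) = -67101/22493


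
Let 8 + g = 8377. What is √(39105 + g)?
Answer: √47474 ≈ 217.89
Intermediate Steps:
g = 8369 (g = -8 + 8377 = 8369)
√(39105 + g) = √(39105 + 8369) = √47474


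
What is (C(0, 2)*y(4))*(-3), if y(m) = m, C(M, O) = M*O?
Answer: 0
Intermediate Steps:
(C(0, 2)*y(4))*(-3) = ((0*2)*4)*(-3) = (0*4)*(-3) = 0*(-3) = 0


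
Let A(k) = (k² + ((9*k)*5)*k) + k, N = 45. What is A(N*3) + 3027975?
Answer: 3866460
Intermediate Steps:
A(k) = k + 46*k² (A(k) = (k² + (45*k)*k) + k = (k² + 45*k²) + k = 46*k² + k = k + 46*k²)
A(N*3) + 3027975 = (45*3)*(1 + 46*(45*3)) + 3027975 = 135*(1 + 46*135) + 3027975 = 135*(1 + 6210) + 3027975 = 135*6211 + 3027975 = 838485 + 3027975 = 3866460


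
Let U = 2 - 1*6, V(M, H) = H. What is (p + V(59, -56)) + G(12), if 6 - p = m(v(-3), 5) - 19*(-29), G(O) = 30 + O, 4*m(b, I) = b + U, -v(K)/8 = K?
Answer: -564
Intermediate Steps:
U = -4 (U = 2 - 6 = -4)
v(K) = -8*K
m(b, I) = -1 + b/4 (m(b, I) = (b - 4)/4 = (-4 + b)/4 = -1 + b/4)
p = -550 (p = 6 - ((-1 + (-8*(-3))/4) - 19*(-29)) = 6 - ((-1 + (¼)*24) + 551) = 6 - ((-1 + 6) + 551) = 6 - (5 + 551) = 6 - 1*556 = 6 - 556 = -550)
(p + V(59, -56)) + G(12) = (-550 - 56) + (30 + 12) = -606 + 42 = -564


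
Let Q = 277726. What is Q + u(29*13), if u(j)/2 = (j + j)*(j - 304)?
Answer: 387810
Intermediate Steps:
u(j) = 4*j*(-304 + j) (u(j) = 2*((j + j)*(j - 304)) = 2*((2*j)*(-304 + j)) = 2*(2*j*(-304 + j)) = 4*j*(-304 + j))
Q + u(29*13) = 277726 + 4*(29*13)*(-304 + 29*13) = 277726 + 4*377*(-304 + 377) = 277726 + 4*377*73 = 277726 + 110084 = 387810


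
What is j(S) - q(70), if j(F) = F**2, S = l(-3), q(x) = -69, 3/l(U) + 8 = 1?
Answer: 3390/49 ≈ 69.184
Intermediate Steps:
l(U) = -3/7 (l(U) = 3/(-8 + 1) = 3/(-7) = 3*(-1/7) = -3/7)
S = -3/7 ≈ -0.42857
j(S) - q(70) = (-3/7)**2 - 1*(-69) = 9/49 + 69 = 3390/49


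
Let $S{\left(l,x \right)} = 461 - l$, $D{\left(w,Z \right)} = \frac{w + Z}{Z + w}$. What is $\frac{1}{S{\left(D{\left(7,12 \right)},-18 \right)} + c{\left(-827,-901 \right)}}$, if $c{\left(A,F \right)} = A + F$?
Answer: $- \frac{1}{1268} \approx -0.00078864$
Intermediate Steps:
$D{\left(w,Z \right)} = 1$ ($D{\left(w,Z \right)} = \frac{Z + w}{Z + w} = 1$)
$\frac{1}{S{\left(D{\left(7,12 \right)},-18 \right)} + c{\left(-827,-901 \right)}} = \frac{1}{\left(461 - 1\right) - 1728} = \frac{1}{460 - 1728} = \frac{1}{-1268} = - \frac{1}{1268}$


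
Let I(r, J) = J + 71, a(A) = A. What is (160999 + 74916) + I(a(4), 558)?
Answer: 236544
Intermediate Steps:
I(r, J) = 71 + J
(160999 + 74916) + I(a(4), 558) = (160999 + 74916) + (71 + 558) = 235915 + 629 = 236544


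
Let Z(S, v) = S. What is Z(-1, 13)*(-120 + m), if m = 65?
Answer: 55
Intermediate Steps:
Z(-1, 13)*(-120 + m) = -(-120 + 65) = -1*(-55) = 55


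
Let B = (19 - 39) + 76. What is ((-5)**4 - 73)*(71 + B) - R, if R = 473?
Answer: 69631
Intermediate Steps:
B = 56 (B = -20 + 76 = 56)
((-5)**4 - 73)*(71 + B) - R = ((-5)**4 - 73)*(71 + 56) - 1*473 = (625 - 73)*127 - 473 = 552*127 - 473 = 70104 - 473 = 69631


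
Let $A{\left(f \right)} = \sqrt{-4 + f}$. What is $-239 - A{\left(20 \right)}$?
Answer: $-243$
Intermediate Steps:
$-239 - A{\left(20 \right)} = -239 - \sqrt{-4 + 20} = -239 - \sqrt{16} = -239 - 4 = -243$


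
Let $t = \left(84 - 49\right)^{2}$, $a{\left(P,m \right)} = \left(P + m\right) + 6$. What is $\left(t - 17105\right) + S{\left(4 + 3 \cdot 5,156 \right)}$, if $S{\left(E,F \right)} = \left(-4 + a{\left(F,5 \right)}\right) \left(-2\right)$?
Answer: $-16206$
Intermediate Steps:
$a{\left(P,m \right)} = 6 + P + m$
$S{\left(E,F \right)} = -14 - 2 F$ ($S{\left(E,F \right)} = \left(-4 + \left(6 + F + 5\right)\right) \left(-2\right) = \left(-4 + \left(11 + F\right)\right) \left(-2\right) = \left(7 + F\right) \left(-2\right) = -14 - 2 F$)
$t = 1225$ ($t = 35^{2} = 1225$)
$\left(t - 17105\right) + S{\left(4 + 3 \cdot 5,156 \right)} = \left(1225 - 17105\right) - 326 = -15880 - 326 = -16206$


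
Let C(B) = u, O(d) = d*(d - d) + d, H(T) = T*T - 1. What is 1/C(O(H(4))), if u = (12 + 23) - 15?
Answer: 1/20 ≈ 0.050000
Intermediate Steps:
H(T) = -1 + T**2 (H(T) = T**2 - 1 = -1 + T**2)
O(d) = d (O(d) = d*0 + d = 0 + d = d)
u = 20 (u = 35 - 15 = 20)
C(B) = 20
1/C(O(H(4))) = 1/20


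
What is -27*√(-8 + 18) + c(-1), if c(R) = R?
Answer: -1 - 27*√10 ≈ -86.381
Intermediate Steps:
-27*√(-8 + 18) + c(-1) = -27*√(-8 + 18) - 1 = -27*√10 - 1 = -1 - 27*√10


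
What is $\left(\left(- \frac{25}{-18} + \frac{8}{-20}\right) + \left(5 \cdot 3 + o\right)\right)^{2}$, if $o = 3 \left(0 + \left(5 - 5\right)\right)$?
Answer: $\frac{2070721}{8100} \approx 255.64$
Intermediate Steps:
$o = 0$ ($o = 3 \left(0 + 0\right) = 3 \cdot 0 = 0$)
$\left(\left(- \frac{25}{-18} + \frac{8}{-20}\right) + \left(5 \cdot 3 + o\right)\right)^{2} = \left(\left(- \frac{25}{-18} + \frac{8}{-20}\right) + \left(5 \cdot 3 + 0\right)\right)^{2} = \left(\left(\left(-25\right) \left(- \frac{1}{18}\right) + 8 \left(- \frac{1}{20}\right)\right) + \left(15 + 0\right)\right)^{2} = \left(\left(\frac{25}{18} - \frac{2}{5}\right) + 15\right)^{2} = \left(\frac{89}{90} + 15\right)^{2} = \left(\frac{1439}{90}\right)^{2} = \frac{2070721}{8100}$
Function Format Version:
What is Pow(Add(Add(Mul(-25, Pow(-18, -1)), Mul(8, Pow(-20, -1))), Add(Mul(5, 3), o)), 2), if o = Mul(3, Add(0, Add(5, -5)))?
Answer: Rational(2070721, 8100) ≈ 255.64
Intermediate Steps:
o = 0 (o = Mul(3, Add(0, 0)) = Mul(3, 0) = 0)
Pow(Add(Add(Mul(-25, Pow(-18, -1)), Mul(8, Pow(-20, -1))), Add(Mul(5, 3), o)), 2) = Pow(Add(Add(Mul(-25, Pow(-18, -1)), Mul(8, Pow(-20, -1))), Add(Mul(5, 3), 0)), 2) = Pow(Add(Add(Mul(-25, Rational(-1, 18)), Mul(8, Rational(-1, 20))), Add(15, 0)), 2) = Pow(Add(Add(Rational(25, 18), Rational(-2, 5)), 15), 2) = Pow(Add(Rational(89, 90), 15), 2) = Pow(Rational(1439, 90), 2) = Rational(2070721, 8100)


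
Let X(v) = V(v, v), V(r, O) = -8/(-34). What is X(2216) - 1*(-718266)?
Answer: 12210526/17 ≈ 7.1827e+5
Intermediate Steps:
V(r, O) = 4/17 (V(r, O) = -8*(-1/34) = 4/17)
X(v) = 4/17
X(2216) - 1*(-718266) = 4/17 - 1*(-718266) = 4/17 + 718266 = 12210526/17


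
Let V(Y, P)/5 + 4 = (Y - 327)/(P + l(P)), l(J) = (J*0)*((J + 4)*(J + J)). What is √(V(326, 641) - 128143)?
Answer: 2*I*√13164936202/641 ≈ 358.0*I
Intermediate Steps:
l(J) = 0 (l(J) = 0*((4 + J)*(2*J)) = 0*(2*J*(4 + J)) = 0)
V(Y, P) = -20 + 5*(-327 + Y)/P (V(Y, P) = -20 + 5*((Y - 327)/(P + 0)) = -20 + 5*((-327 + Y)/P) = -20 + 5*(-327 + Y)/P)
√(V(326, 641) - 128143) = √(5*(-327 + 326 - 4*641)/641 - 128143) = √(5*(1/641)*(-327 + 326 - 2564) - 128143) = √(5*(1/641)*(-2565) - 128143) = √(-12825/641 - 128143) = √(-82152488/641) = 2*I*√13164936202/641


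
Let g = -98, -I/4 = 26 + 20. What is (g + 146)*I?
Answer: -8832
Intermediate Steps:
I = -184 (I = -4*(26 + 20) = -4*46 = -184)
(g + 146)*I = (-98 + 146)*(-184) = 48*(-184) = -8832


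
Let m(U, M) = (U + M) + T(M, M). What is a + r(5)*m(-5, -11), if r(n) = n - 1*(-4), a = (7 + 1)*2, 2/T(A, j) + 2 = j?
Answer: -1682/13 ≈ -129.38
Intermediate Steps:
T(A, j) = 2/(-2 + j)
a = 16 (a = 8*2 = 16)
r(n) = 4 + n (r(n) = n + 4 = 4 + n)
m(U, M) = M + U + 2/(-2 + M) (m(U, M) = (U + M) + 2/(-2 + M) = (M + U) + 2/(-2 + M) = M + U + 2/(-2 + M))
a + r(5)*m(-5, -11) = 16 + (4 + 5)*((2 + (-2 - 11)*(-11 - 5))/(-2 - 11)) = 16 + 9*((2 - 13*(-16))/(-13)) = 16 + 9*(-(2 + 208)/13) = 16 + 9*(-1/13*210) = 16 + 9*(-210/13) = 16 - 1890/13 = -1682/13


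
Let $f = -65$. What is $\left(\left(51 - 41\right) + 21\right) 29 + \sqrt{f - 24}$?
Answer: $899 + i \sqrt{89} \approx 899.0 + 9.434 i$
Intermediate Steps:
$\left(\left(51 - 41\right) + 21\right) 29 + \sqrt{f - 24} = \left(\left(51 - 41\right) + 21\right) 29 + \sqrt{-65 - 24} = \left(10 + 21\right) 29 + \sqrt{-89} = 31 \cdot 29 + i \sqrt{89} = 899 + i \sqrt{89}$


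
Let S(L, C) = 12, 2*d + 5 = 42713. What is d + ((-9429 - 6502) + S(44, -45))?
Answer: 5435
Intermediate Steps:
d = 21354 (d = -5/2 + (½)*42713 = -5/2 + 42713/2 = 21354)
d + ((-9429 - 6502) + S(44, -45)) = 21354 + ((-9429 - 6502) + 12) = 21354 + (-15931 + 12) = 21354 - 15919 = 5435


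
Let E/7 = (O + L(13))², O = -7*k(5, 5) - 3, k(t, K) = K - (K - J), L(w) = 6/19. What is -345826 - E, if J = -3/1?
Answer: -125690914/361 ≈ -3.4817e+5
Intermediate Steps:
J = -3 (J = -3*1 = -3)
L(w) = 6/19 (L(w) = 6*(1/19) = 6/19)
k(t, K) = -3 (k(t, K) = K - (K - 1*(-3)) = K - (K + 3) = K - (3 + K) = K + (-3 - K) = -3)
O = 18 (O = -7*(-3) - 3 = 21 - 3 = 18)
E = 847728/361 (E = 7*(18 + 6/19)² = 7*(348/19)² = 7*(121104/361) = 847728/361 ≈ 2348.3)
-345826 - E = -345826 - 1*847728/361 = -345826 - 847728/361 = -125690914/361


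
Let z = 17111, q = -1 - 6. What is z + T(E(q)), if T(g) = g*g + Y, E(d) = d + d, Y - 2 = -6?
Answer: 17303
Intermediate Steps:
Y = -4 (Y = 2 - 6 = -4)
q = -7
E(d) = 2*d
T(g) = -4 + g**2 (T(g) = g*g - 4 = g**2 - 4 = -4 + g**2)
z + T(E(q)) = 17111 + (-4 + (2*(-7))**2) = 17111 + (-4 + (-14)**2) = 17111 + (-4 + 196) = 17111 + 192 = 17303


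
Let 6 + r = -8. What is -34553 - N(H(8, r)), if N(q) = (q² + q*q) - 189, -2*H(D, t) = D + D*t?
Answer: -39772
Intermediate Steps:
r = -14 (r = -6 - 8 = -14)
H(D, t) = -D/2 - D*t/2 (H(D, t) = -(D + D*t)/2 = -D/2 - D*t/2)
N(q) = -189 + 2*q² (N(q) = (q² + q²) - 189 = 2*q² - 189 = -189 + 2*q²)
-34553 - N(H(8, r)) = -34553 - (-189 + 2*(-½*8*(1 - 14))²) = -34553 - (-189 + 2*(-½*8*(-13))²) = -34553 - (-189 + 2*52²) = -34553 - (-189 + 2*2704) = -34553 - (-189 + 5408) = -34553 - 1*5219 = -34553 - 5219 = -39772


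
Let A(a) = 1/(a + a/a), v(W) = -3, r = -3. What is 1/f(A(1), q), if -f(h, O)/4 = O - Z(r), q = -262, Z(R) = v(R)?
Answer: 1/1036 ≈ 0.00096525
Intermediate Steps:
Z(R) = -3
A(a) = 1/(1 + a) (A(a) = 1/(a + 1) = 1/(1 + a))
f(h, O) = -12 - 4*O (f(h, O) = -4*(O - 1*(-3)) = -4*(O + 3) = -4*(3 + O) = -12 - 4*O)
1/f(A(1), q) = 1/(-12 - 4*(-262)) = 1/(-12 + 1048) = 1/1036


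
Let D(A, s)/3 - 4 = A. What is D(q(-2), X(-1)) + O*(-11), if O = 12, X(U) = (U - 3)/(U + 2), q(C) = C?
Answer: -126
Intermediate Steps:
X(U) = (-3 + U)/(2 + U)
D(A, s) = 12 + 3*A
D(q(-2), X(-1)) + O*(-11) = (12 + 3*(-2)) + 12*(-11) = (12 - 6) - 132 = 6 - 132 = -126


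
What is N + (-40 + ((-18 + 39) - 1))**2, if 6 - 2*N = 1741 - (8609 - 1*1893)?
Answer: 5781/2 ≈ 2890.5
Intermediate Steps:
N = 4981/2 (N = 3 - (1741 - (8609 - 1*1893))/2 = 3 - (1741 - (8609 - 1893))/2 = 3 - (1741 - 1*6716)/2 = 3 - (1741 - 6716)/2 = 3 - 1/2*(-4975) = 3 + 4975/2 = 4981/2 ≈ 2490.5)
N + (-40 + ((-18 + 39) - 1))**2 = 4981/2 + (-40 + ((-18 + 39) - 1))**2 = 4981/2 + (-40 + (21 - 1))**2 = 4981/2 + (-40 + 20)**2 = 4981/2 + (-20)**2 = 4981/2 + 400 = 5781/2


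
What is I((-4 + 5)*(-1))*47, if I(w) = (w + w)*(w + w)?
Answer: 188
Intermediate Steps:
I(w) = 4*w**2 (I(w) = (2*w)*(2*w) = 4*w**2)
I((-4 + 5)*(-1))*47 = (4*((-4 + 5)*(-1))**2)*47 = (4*(1*(-1))**2)*47 = (4*(-1)**2)*47 = (4*1)*47 = 4*47 = 188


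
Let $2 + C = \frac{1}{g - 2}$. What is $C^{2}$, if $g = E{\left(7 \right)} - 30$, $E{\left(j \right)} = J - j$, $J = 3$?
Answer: $\frac{5329}{1296} \approx 4.1119$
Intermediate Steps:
$E{\left(j \right)} = 3 - j$
$g = -34$ ($g = \left(3 - 7\right) - 30 = -4 - 30 = -34$)
$C = - \frac{73}{36}$ ($C = -2 + \frac{1}{-34 - 2} = -2 + \frac{1}{-36} = -2 - \frac{1}{36} = - \frac{73}{36} \approx -2.0278$)
$C^{2} = \left(- \frac{73}{36}\right)^{2} = \frac{5329}{1296}$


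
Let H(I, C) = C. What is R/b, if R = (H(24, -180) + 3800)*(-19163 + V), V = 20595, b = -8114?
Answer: -2591920/4057 ≈ -638.88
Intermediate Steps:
R = 5183840 (R = (-180 + 3800)*(-19163 + 20595) = 3620*1432 = 5183840)
R/b = 5183840/(-8114) = 5183840*(-1/8114) = -2591920/4057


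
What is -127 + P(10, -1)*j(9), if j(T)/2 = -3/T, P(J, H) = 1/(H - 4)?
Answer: -1903/15 ≈ -126.87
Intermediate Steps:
P(J, H) = 1/(-4 + H)
j(T) = -6/T (j(T) = 2*(-3/T) = -6/T)
-127 + P(10, -1)*j(9) = -127 + (-6/9)/(-4 - 1) = -127 + (-6*1/9)/(-5) = -127 - 1/5*(-2/3) = -127 + 2/15 = -1903/15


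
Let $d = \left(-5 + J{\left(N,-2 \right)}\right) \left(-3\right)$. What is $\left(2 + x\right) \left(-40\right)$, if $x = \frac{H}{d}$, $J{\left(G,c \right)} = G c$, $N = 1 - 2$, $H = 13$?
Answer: $- \frac{1240}{9} \approx -137.78$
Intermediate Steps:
$N = -1$
$d = 9$ ($d = \left(-5 - -2\right) \left(-3\right) = \left(-5 + 2\right) \left(-3\right) = \left(-3\right) \left(-3\right) = 9$)
$x = \frac{13}{9} \approx 1.4444$
$\left(2 + x\right) \left(-40\right) = \left(2 + \frac{13}{9}\right) \left(-40\right) = \frac{31}{9} \left(-40\right) = - \frac{1240}{9}$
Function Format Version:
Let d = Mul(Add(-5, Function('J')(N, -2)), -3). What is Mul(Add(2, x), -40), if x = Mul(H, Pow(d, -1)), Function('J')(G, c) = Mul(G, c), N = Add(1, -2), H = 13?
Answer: Rational(-1240, 9) ≈ -137.78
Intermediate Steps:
N = -1
d = 9 (d = Mul(Add(-5, Mul(-1, -2)), -3) = Mul(Add(-5, 2), -3) = Mul(-3, -3) = 9)
x = Rational(13, 9) (x = Mul(13, Pow(9, -1)) = Mul(13, Rational(1, 9)) = Rational(13, 9) ≈ 1.4444)
Mul(Add(2, x), -40) = Mul(Add(2, Rational(13, 9)), -40) = Mul(Rational(31, 9), -40) = Rational(-1240, 9)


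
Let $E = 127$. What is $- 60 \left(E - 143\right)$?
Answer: $960$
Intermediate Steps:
$- 60 \left(E - 143\right) = - 60 \left(127 - 143\right) = \left(-60\right) \left(-16\right) = 960$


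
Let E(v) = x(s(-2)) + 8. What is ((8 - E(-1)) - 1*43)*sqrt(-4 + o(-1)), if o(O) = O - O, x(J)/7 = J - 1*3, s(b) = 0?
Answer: -44*I ≈ -44.0*I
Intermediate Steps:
x(J) = -21 + 7*J (x(J) = 7*(J - 1*3) = 7*(J - 3) = 7*(-3 + J) = -21 + 7*J)
E(v) = -13 (E(v) = (-21 + 7*0) + 8 = (-21 + 0) + 8 = -21 + 8 = -13)
o(O) = 0
((8 - E(-1)) - 1*43)*sqrt(-4 + o(-1)) = ((8 - 1*(-13)) - 1*43)*sqrt(-4 + 0) = ((8 + 13) - 43)*sqrt(-4) = (21 - 43)*(2*I) = -44*I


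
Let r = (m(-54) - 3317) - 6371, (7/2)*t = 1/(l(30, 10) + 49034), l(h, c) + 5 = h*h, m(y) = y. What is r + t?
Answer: -3404858224/349503 ≈ -9742.0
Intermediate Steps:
l(h, c) = -5 + h² (l(h, c) = -5 + h*h = -5 + h²)
t = 2/349503 (t = 2/(7*((-5 + 30²) + 49034)) = 2/(7*((-5 + 900) + 49034)) = 2/(7*(895 + 49034)) = (2/7)/49929 = (2/7)*(1/49929) = 2/349503 ≈ 5.7224e-6)
r = -9742 (r = (-54 - 3317) - 6371 = -3371 - 6371 = -9742)
r + t = -9742 + 2/349503 = -3404858224/349503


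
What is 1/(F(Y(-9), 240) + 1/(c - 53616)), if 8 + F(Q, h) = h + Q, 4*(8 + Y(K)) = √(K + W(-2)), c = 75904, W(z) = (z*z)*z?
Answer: 111273129744/24925713857297 - 124188736*I*√17/24925713857297 ≈ 0.0044642 - 2.0543e-5*I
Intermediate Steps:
W(z) = z³ (W(z) = z²*z = z³)
Y(K) = -8 + √(-8 + K)/4 (Y(K) = -8 + √(K + (-2)³)/4 = -8 + √(K - 8)/4 = -8 + √(-8 + K)/4)
F(Q, h) = -8 + Q + h (F(Q, h) = -8 + (h + Q) = -8 + (Q + h) = -8 + Q + h)
1/(F(Y(-9), 240) + 1/(c - 53616)) = 1/((-8 + (-8 + √(-8 - 9)/4) + 240) + 1/(75904 - 53616)) = 1/((-8 + (-8 + √(-17)/4) + 240) + 1/22288) = 1/((-8 + (-8 + (I*√17)/4) + 240) + 1/22288) = 1/((-8 + (-8 + I*√17/4) + 240) + 1/22288) = 1/((224 + I*√17/4) + 1/22288) = 1/(4992513/22288 + I*√17/4)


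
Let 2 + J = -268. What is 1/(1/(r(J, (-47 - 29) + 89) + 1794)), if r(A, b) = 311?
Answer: 2105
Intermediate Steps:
J = -270 (J = -2 - 268 = -270)
1/(1/(r(J, (-47 - 29) + 89) + 1794)) = 1/(1/(311 + 1794)) = 1/(1/2105) = 2105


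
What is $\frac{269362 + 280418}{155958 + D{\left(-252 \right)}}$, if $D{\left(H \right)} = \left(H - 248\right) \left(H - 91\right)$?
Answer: $\frac{274890}{163729} \approx 1.6789$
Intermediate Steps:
$D{\left(H \right)} = \left(-248 + H\right) \left(-91 + H\right)$
$\frac{269362 + 280418}{155958 + D{\left(-252 \right)}} = \frac{269362 + 280418}{155958 + \left(22568 + \left(-252\right)^{2} - -85428\right)} = \frac{549780}{155958 + \left(22568 + 63504 + 85428\right)} = \frac{549780}{155958 + 171500} = \frac{549780}{327458} = 549780 \cdot \frac{1}{327458} = \frac{274890}{163729}$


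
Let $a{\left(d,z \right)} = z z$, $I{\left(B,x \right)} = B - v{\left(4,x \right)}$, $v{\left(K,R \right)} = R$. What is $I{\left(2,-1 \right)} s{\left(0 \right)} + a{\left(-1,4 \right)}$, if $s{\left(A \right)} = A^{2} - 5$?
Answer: $1$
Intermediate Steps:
$I{\left(B,x \right)} = B - x$
$a{\left(d,z \right)} = z^{2}$
$s{\left(A \right)} = -5 + A^{2}$ ($s{\left(A \right)} = A^{2} - 5 = -5 + A^{2}$)
$I{\left(2,-1 \right)} s{\left(0 \right)} + a{\left(-1,4 \right)} = \left(2 - -1\right) \left(-5 + 0^{2}\right) + 4^{2} = \left(2 + 1\right) \left(-5 + 0\right) + 16 = 3 \left(-5\right) + 16 = -15 + 16 = 1$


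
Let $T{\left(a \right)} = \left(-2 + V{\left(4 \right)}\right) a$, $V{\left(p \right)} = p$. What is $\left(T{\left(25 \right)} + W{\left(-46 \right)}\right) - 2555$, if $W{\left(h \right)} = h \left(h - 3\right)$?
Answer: $-251$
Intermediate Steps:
$W{\left(h \right)} = h \left(-3 + h\right)$
$T{\left(a \right)} = 2 a$ ($T{\left(a \right)} = \left(-2 + 4\right) a = 2 a$)
$\left(T{\left(25 \right)} + W{\left(-46 \right)}\right) - 2555 = \left(2 \cdot 25 - 46 \left(-3 - 46\right)\right) - 2555 = \left(50 - -2254\right) - 2555 = \left(50 + 2254\right) - 2555 = 2304 - 2555 = -251$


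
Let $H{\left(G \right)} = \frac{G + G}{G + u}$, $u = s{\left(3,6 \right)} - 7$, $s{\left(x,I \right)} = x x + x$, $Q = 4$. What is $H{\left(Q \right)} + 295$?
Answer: $\frac{2663}{9} \approx 295.89$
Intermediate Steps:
$s{\left(x,I \right)} = x + x^{2}$ ($s{\left(x,I \right)} = x^{2} + x = x + x^{2}$)
$u = 5$ ($u = 3 \left(1 + 3\right) - 7 = 3 \cdot 4 - 7 = 12 - 7 = 5$)
$H{\left(G \right)} = \frac{2 G}{5 + G}$ ($H{\left(G \right)} = \frac{G + G}{G + 5} = \frac{2 G}{5 + G}$)
$H{\left(Q \right)} + 295 = 2 \cdot 4 \frac{1}{5 + 4} + 295 = 2 \cdot 4 \cdot \frac{1}{9} + 295 = \frac{8}{9} + 295 = \frac{2663}{9}$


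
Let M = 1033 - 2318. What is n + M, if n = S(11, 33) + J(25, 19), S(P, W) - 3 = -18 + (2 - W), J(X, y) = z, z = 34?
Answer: -1297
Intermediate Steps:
J(X, y) = 34
S(P, W) = -13 - W (S(P, W) = 3 + (-18 + (2 - W)) = 3 + (-16 - W) = -13 - W)
n = -12 (n = (-13 - 1*33) + 34 = (-13 - 33) + 34 = -46 + 34 = -12)
M = -1285
n + M = -12 - 1285 = -1297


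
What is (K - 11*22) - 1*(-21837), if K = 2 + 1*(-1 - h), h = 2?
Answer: 21594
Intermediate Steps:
K = -1 (K = 2 + 1*(-1 - 1*2) = 2 + 1*(-1 - 2) = 2 + 1*(-3) = 2 - 3 = -1)
(K - 11*22) - 1*(-21837) = (-1 - 11*22) - 1*(-21837) = (-1 - 242) + 21837 = -243 + 21837 = 21594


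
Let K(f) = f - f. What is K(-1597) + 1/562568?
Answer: 1/562568 ≈ 1.7776e-6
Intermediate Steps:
K(f) = 0
K(-1597) + 1/562568 = 0 + 1/562568 = 1/562568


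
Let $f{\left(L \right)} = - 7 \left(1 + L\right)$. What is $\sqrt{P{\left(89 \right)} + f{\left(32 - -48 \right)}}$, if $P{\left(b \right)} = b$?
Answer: $i \sqrt{478} \approx 21.863 i$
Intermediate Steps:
$f{\left(L \right)} = -7 - 7 L$
$\sqrt{P{\left(89 \right)} + f{\left(32 - -48 \right)}} = \sqrt{89 - \left(7 + 7 \left(32 - -48\right)\right)} = \sqrt{89 - \left(7 + 7 \left(32 + 48\right)\right)} = \sqrt{89 - 567} = \sqrt{-478} = i \sqrt{478}$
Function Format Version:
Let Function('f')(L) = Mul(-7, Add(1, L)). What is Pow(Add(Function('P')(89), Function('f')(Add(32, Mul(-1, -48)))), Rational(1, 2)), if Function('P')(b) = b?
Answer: Mul(I, Pow(478, Rational(1, 2))) ≈ Mul(21.863, I)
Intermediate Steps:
Function('f')(L) = Add(-7, Mul(-7, L))
Pow(Add(Function('P')(89), Function('f')(Add(32, Mul(-1, -48)))), Rational(1, 2)) = Pow(Add(89, Add(-7, Mul(-7, Add(32, Mul(-1, -48))))), Rational(1, 2)) = Pow(Add(89, Add(-7, Mul(-7, Add(32, 48)))), Rational(1, 2)) = Pow(Add(89, Add(-7, Mul(-7, 80))), Rational(1, 2)) = Pow(Add(89, Add(-7, -560)), Rational(1, 2)) = Pow(Add(89, -567), Rational(1, 2)) = Pow(-478, Rational(1, 2)) = Mul(I, Pow(478, Rational(1, 2)))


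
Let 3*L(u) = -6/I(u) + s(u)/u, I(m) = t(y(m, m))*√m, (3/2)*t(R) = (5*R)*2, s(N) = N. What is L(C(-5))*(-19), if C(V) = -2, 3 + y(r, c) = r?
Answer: -19/3 + 57*I*√2/100 ≈ -6.3333 + 0.8061*I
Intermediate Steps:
y(r, c) = -3 + r
t(R) = 20*R/3 (t(R) = 2*((5*R)*2)/3 = 2*(10*R)/3 = 20*R/3)
I(m) = √m*(-20 + 20*m/3) (I(m) = (20*(-3 + m)/3)*√m = (-20 + 20*m/3)*√m = √m*(-20 + 20*m/3))
L(u) = ⅓ - 3/(10*√u*(-3 + u)) (L(u) = (-6*3/(20*√u*(-3 + u)) + u/u)/3 = (-9/(10*√u*(-3 + u)) + 1)/3 = (1 - 9/(10*√u*(-3 + u)))/3 = ⅓ - 3/(10*√u*(-3 + u)))
L(C(-5))*(-19) = ((-9 + 10*√(-2)*(-3 - 2))/(30*√(-2)*(-3 - 2)))*(-19) = ((1/30)*(-I*√2/2)*(-9 + 10*(I*√2)*(-5))/(-5))*(-19) = ((1/30)*(-I*√2/2)*(-⅕)*(-9 - 50*I*√2))*(-19) = (I*√2*(-9 - 50*I*√2)/300)*(-19) = -19*I*√2*(-9 - 50*I*√2)/300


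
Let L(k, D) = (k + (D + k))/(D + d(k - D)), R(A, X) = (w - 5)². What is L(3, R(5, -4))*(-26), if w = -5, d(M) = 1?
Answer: -2756/101 ≈ -27.287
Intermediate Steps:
R(A, X) = 100 (R(A, X) = (-5 - 5)² = (-10)² = 100)
L(k, D) = (D + 2*k)/(1 + D) (L(k, D) = (k + (D + k))/(D + 1) = (D + 2*k)/(1 + D))
L(3, R(5, -4))*(-26) = ((100 + 2*3)/(1 + 100))*(-26) = ((100 + 6)/101)*(-26) = ((1/101)*106)*(-26) = (106/101)*(-26) = -2756/101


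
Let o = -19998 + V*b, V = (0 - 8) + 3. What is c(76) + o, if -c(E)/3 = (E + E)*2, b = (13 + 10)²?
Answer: -23555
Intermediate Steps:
V = -5 (V = -8 + 3 = -5)
b = 529 (b = 23² = 529)
o = -22643 (o = -19998 - 5*529 = -19998 - 2645 = -22643)
c(E) = -12*E (c(E) = -3*(E + E)*2 = -3*2*E*2 = -12*E)
c(76) + o = -12*76 - 22643 = -912 - 22643 = -23555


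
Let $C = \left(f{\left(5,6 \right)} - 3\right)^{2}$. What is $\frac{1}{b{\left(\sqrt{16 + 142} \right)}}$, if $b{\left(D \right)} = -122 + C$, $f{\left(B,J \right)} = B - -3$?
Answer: $- \frac{1}{97} \approx -0.010309$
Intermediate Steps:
$f{\left(B,J \right)} = 3 + B$ ($f{\left(B,J \right)} = B + 3 = 3 + B$)
$C = 25$ ($C = \left(\left(3 + 5\right) - 3\right)^{2} = \left(8 - 3\right)^{2} = 5^{2} = 25$)
$b{\left(D \right)} = -97$ ($b{\left(D \right)} = -122 + 25 = -97$)
$\frac{1}{b{\left(\sqrt{16 + 142} \right)}} = \frac{1}{-97} = - \frac{1}{97}$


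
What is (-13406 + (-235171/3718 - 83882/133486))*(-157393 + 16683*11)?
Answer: -43653797151303100/124075237 ≈ -3.5183e+8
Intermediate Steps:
(-13406 + (-235171/3718 - 83882/133486))*(-157393 + 16683*11) = (-13406 + (-235171*1/3718 - 83882*1/133486))*(-157393 + 183513) = (-13406 + (-235171/3718 - 41941/66743))*26120 = (-13406 - 15851954691/248150474)*26120 = -3342557209135/248150474*26120 = -43653797151303100/124075237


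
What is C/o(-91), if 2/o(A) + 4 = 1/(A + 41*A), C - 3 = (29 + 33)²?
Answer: -58816783/7644 ≈ -7694.5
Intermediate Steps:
C = 3847 (C = 3 + (29 + 33)² = 3 + 62² = 3 + 3844 = 3847)
o(A) = 2/(-4 + 1/(42*A)) (o(A) = 2/(-4 + 1/(A + 41*A)) = 2/(-4 + 1/(42*A)))
C/o(-91) = 3847/((-84*(-91)/(-1 + 168*(-91)))) = 3847/((-84*(-91)/(-1 - 15288))) = 3847/((-84*(-91)/(-15289))) = 3847/((-84*(-91)*(-1/15289))) = 3847/(-7644/15289) = 3847*(-15289/7644) = -58816783/7644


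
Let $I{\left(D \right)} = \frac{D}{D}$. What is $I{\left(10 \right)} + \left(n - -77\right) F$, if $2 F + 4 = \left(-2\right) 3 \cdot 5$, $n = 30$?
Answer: $-1818$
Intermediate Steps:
$I{\left(D \right)} = 1$
$F = -17$ ($F = -2 + \frac{\left(-2\right) 3 \cdot 5}{2} = -2 + \frac{\left(-6\right) 5}{2} = -2 + \frac{1}{2} \left(-30\right) = -2 - 15 = -17$)
$I{\left(10 \right)} + \left(n - -77\right) F = 1 + \left(30 - -77\right) \left(-17\right) = 1 + \left(30 + 77\right) \left(-17\right) = 1 + 107 \left(-17\right) = 1 - 1819 = -1818$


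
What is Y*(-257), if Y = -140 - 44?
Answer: 47288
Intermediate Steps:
Y = -184
Y*(-257) = -184*(-257) = 47288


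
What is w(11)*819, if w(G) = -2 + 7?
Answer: 4095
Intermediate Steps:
w(G) = 5
w(11)*819 = 5*819 = 4095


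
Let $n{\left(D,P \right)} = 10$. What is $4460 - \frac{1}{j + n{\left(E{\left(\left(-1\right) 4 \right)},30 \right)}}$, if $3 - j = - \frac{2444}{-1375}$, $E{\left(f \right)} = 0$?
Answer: $\frac{68820885}{15431} \approx 4459.9$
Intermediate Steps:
$j = \frac{1681}{1375}$ ($j = 3 - - \frac{2444}{-1375} = 3 - \left(-2444\right) \left(- \frac{1}{1375}\right) = 3 - \frac{2444}{1375} = \frac{1681}{1375} \approx 1.2225$)
$4460 - \frac{1}{j + n{\left(E{\left(\left(-1\right) 4 \right)},30 \right)}} = 4460 - \frac{1}{\frac{1681}{1375} + 10} = 4460 - \frac{1}{\frac{15431}{1375}} = 4460 - \frac{1375}{15431} = \frac{68820885}{15431}$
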